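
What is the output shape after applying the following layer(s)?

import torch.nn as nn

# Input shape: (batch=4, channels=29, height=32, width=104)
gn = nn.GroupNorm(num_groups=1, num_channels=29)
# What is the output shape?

Input shape: (4, 29, 32, 104)
Output shape: (4, 29, 32, 104)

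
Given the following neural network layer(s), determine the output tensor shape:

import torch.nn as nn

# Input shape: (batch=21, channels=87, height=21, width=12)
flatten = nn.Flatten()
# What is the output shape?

Input shape: (21, 87, 21, 12)
Output shape: (21, 21924)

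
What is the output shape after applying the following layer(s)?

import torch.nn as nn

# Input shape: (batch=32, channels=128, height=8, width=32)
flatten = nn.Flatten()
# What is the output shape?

Input shape: (32, 128, 8, 32)
Output shape: (32, 32768)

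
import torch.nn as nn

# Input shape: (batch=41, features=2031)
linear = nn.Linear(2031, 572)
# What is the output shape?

Input shape: (41, 2031)
Output shape: (41, 572)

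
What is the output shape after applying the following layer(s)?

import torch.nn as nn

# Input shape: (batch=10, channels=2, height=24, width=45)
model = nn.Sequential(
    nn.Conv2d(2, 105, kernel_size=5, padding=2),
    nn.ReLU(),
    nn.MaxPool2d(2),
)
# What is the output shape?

Input shape: (10, 2, 24, 45)
  -> after Conv2d: (10, 105, 24, 45)
  -> after ReLU: (10, 105, 24, 45)
Output shape: (10, 105, 12, 22)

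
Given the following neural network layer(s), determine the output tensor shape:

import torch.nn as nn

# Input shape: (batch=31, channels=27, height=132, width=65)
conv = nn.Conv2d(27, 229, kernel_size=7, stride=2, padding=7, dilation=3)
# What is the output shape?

Input shape: (31, 27, 132, 65)
Output shape: (31, 229, 64, 31)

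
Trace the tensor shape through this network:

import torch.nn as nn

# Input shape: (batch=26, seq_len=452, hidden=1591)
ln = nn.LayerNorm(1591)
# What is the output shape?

Input shape: (26, 452, 1591)
Output shape: (26, 452, 1591)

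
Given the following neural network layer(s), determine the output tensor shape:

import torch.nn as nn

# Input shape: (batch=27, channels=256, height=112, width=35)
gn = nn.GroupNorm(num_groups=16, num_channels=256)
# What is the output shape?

Input shape: (27, 256, 112, 35)
Output shape: (27, 256, 112, 35)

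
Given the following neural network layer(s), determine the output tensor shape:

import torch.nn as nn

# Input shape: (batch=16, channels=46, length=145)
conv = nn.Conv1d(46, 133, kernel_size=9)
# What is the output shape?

Input shape: (16, 46, 145)
Output shape: (16, 133, 137)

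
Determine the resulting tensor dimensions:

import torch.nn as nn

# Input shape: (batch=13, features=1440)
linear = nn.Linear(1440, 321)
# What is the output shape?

Input shape: (13, 1440)
Output shape: (13, 321)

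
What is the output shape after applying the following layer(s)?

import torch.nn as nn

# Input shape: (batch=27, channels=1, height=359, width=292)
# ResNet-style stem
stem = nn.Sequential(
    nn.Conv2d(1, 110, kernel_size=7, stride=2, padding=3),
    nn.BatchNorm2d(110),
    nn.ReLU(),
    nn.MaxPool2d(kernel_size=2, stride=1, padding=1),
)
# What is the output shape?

Input shape: (27, 1, 359, 292)
  -> after Conv2d 7x7 stride=2: (27, 110, 180, 146)
Output shape: (27, 110, 181, 147)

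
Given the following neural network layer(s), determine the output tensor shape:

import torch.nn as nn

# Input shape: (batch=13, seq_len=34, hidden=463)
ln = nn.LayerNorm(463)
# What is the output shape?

Input shape: (13, 34, 463)
Output shape: (13, 34, 463)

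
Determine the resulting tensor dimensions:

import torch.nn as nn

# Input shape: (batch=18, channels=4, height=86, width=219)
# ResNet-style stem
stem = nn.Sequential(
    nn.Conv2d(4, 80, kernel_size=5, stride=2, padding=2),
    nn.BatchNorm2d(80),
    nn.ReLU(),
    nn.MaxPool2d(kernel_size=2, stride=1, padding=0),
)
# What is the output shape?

Input shape: (18, 4, 86, 219)
  -> after Conv2d 5x5 stride=2: (18, 80, 43, 110)
Output shape: (18, 80, 42, 109)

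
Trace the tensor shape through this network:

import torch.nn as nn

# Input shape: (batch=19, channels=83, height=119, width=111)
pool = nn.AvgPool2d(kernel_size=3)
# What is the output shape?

Input shape: (19, 83, 119, 111)
Output shape: (19, 83, 39, 37)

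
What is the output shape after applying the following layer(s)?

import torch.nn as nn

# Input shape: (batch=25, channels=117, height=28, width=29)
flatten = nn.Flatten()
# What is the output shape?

Input shape: (25, 117, 28, 29)
Output shape: (25, 95004)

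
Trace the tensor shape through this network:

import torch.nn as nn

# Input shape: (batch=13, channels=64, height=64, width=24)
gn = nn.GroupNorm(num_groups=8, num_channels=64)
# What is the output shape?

Input shape: (13, 64, 64, 24)
Output shape: (13, 64, 64, 24)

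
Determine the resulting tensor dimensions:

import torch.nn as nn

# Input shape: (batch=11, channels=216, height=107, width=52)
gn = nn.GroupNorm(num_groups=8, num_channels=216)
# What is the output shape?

Input shape: (11, 216, 107, 52)
Output shape: (11, 216, 107, 52)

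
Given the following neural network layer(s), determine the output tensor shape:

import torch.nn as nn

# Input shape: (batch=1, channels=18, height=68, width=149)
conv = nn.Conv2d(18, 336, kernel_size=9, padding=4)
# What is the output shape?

Input shape: (1, 18, 68, 149)
Output shape: (1, 336, 68, 149)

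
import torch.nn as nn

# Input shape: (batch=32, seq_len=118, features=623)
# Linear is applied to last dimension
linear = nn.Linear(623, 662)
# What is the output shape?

Input shape: (32, 118, 623)
Output shape: (32, 118, 662)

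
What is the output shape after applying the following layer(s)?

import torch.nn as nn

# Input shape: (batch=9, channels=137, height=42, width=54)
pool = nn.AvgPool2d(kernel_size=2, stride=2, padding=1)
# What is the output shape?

Input shape: (9, 137, 42, 54)
Output shape: (9, 137, 22, 28)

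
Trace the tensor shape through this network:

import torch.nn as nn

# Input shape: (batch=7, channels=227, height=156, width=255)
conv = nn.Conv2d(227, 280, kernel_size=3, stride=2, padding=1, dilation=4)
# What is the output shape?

Input shape: (7, 227, 156, 255)
Output shape: (7, 280, 75, 125)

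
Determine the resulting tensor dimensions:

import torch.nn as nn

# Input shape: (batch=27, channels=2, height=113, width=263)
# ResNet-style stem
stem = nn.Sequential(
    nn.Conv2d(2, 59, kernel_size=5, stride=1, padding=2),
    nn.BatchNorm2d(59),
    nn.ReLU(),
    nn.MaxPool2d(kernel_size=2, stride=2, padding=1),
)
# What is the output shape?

Input shape: (27, 2, 113, 263)
  -> after Conv2d 5x5 stride=1: (27, 59, 113, 263)
Output shape: (27, 59, 57, 132)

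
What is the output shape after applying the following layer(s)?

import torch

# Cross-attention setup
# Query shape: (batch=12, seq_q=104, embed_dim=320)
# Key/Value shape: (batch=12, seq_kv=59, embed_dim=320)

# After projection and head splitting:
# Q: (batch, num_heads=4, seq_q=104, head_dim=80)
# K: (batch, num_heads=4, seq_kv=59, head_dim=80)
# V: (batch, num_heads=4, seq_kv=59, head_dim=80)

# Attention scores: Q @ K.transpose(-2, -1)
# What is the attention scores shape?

Input shape: (12, 104, 320)
Output shape: (12, 4, 104, 59)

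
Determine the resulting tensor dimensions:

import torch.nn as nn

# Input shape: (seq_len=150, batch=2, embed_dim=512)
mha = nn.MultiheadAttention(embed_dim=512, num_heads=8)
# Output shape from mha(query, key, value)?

Input shape: (150, 2, 512)
Output shape: (150, 2, 512)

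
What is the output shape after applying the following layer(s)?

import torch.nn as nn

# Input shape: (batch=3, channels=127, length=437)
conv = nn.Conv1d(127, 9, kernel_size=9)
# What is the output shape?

Input shape: (3, 127, 437)
Output shape: (3, 9, 429)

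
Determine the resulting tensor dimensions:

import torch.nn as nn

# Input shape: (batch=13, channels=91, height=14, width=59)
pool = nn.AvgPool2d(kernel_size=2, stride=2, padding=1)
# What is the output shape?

Input shape: (13, 91, 14, 59)
Output shape: (13, 91, 8, 30)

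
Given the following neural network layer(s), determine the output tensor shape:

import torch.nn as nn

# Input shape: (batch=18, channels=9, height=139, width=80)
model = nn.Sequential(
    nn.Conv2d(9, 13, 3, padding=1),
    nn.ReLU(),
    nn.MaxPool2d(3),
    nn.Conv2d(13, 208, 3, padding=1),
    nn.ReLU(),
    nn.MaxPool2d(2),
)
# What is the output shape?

Input shape: (18, 9, 139, 80)
  -> after first Conv2d: (18, 13, 139, 80)
  -> after first MaxPool2d: (18, 13, 46, 26)
  -> after second Conv2d: (18, 208, 46, 26)
Output shape: (18, 208, 23, 13)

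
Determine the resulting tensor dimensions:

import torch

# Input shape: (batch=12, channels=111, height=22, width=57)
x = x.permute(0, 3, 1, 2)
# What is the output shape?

Input shape: (12, 111, 22, 57)
Output shape: (12, 57, 111, 22)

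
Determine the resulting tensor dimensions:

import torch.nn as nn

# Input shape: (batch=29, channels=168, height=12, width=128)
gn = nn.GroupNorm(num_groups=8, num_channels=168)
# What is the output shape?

Input shape: (29, 168, 12, 128)
Output shape: (29, 168, 12, 128)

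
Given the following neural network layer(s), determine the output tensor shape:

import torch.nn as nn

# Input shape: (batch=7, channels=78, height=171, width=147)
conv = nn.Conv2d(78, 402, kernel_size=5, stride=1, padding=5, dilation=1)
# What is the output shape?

Input shape: (7, 78, 171, 147)
Output shape: (7, 402, 177, 153)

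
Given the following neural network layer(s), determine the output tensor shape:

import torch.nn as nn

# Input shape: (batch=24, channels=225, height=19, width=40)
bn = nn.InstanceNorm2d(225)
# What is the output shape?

Input shape: (24, 225, 19, 40)
Output shape: (24, 225, 19, 40)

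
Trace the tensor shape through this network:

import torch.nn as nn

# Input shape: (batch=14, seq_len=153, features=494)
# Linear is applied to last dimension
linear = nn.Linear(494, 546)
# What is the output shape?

Input shape: (14, 153, 494)
Output shape: (14, 153, 546)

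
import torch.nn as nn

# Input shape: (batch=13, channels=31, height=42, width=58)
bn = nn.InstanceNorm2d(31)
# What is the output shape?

Input shape: (13, 31, 42, 58)
Output shape: (13, 31, 42, 58)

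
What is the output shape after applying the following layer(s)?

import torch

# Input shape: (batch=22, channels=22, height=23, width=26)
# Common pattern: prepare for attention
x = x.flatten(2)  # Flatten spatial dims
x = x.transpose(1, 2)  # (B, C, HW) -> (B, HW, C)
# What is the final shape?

Input shape: (22, 22, 23, 26)
  -> after flatten(2): (22, 22, 598)
Output shape: (22, 598, 22)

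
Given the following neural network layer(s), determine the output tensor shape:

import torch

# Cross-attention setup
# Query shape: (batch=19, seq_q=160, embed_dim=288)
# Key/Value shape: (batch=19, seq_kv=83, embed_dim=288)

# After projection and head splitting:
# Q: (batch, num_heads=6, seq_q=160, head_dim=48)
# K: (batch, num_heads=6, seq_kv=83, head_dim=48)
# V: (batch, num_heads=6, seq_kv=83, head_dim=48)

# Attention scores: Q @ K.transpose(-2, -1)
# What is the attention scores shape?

Input shape: (19, 160, 288)
Output shape: (19, 6, 160, 83)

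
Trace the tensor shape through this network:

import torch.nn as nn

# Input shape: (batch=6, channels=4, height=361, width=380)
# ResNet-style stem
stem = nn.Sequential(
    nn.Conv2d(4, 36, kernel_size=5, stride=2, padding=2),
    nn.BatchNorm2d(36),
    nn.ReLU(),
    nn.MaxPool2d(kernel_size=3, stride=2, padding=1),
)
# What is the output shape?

Input shape: (6, 4, 361, 380)
  -> after Conv2d 5x5 stride=2: (6, 36, 181, 190)
Output shape: (6, 36, 91, 95)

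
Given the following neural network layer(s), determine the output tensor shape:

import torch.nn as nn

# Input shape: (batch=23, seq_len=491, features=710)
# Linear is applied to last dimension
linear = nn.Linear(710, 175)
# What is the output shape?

Input shape: (23, 491, 710)
Output shape: (23, 491, 175)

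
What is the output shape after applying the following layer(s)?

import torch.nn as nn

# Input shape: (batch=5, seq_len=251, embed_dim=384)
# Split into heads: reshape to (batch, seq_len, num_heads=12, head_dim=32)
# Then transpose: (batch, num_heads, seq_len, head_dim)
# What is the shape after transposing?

Input shape: (5, 251, 384)
  -> after reshape: (5, 251, 12, 32)
Output shape: (5, 12, 251, 32)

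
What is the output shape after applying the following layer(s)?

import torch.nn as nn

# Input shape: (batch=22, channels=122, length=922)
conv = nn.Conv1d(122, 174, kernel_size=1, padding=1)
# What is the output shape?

Input shape: (22, 122, 922)
Output shape: (22, 174, 924)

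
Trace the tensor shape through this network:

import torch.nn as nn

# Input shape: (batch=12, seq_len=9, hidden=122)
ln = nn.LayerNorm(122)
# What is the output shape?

Input shape: (12, 9, 122)
Output shape: (12, 9, 122)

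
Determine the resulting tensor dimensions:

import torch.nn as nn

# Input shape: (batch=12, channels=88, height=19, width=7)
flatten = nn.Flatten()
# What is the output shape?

Input shape: (12, 88, 19, 7)
Output shape: (12, 11704)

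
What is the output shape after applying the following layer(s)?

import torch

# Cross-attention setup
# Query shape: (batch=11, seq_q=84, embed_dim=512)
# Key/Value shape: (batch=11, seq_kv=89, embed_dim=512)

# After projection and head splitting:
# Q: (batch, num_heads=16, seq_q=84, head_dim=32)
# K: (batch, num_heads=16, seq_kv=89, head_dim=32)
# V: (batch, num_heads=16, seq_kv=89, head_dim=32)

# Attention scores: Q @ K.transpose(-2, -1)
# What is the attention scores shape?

Input shape: (11, 84, 512)
Output shape: (11, 16, 84, 89)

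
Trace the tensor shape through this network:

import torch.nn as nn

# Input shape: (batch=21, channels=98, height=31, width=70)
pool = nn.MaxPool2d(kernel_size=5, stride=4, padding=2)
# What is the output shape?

Input shape: (21, 98, 31, 70)
Output shape: (21, 98, 8, 18)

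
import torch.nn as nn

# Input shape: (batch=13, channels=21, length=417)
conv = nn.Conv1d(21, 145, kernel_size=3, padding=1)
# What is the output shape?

Input shape: (13, 21, 417)
Output shape: (13, 145, 417)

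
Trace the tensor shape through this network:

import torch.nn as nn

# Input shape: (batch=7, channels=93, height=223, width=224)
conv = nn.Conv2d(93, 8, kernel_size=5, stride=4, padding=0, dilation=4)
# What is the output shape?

Input shape: (7, 93, 223, 224)
Output shape: (7, 8, 52, 52)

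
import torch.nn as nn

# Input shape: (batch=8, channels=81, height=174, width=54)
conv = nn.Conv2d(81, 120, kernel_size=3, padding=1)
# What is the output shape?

Input shape: (8, 81, 174, 54)
Output shape: (8, 120, 174, 54)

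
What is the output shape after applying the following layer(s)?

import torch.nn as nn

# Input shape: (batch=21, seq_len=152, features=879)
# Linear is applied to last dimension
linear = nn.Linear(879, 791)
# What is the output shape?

Input shape: (21, 152, 879)
Output shape: (21, 152, 791)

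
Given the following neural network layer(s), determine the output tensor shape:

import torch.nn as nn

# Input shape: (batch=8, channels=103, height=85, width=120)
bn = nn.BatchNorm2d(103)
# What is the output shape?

Input shape: (8, 103, 85, 120)
Output shape: (8, 103, 85, 120)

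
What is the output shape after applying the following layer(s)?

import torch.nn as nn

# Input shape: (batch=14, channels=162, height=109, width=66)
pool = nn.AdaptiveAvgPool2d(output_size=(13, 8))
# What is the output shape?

Input shape: (14, 162, 109, 66)
Output shape: (14, 162, 13, 8)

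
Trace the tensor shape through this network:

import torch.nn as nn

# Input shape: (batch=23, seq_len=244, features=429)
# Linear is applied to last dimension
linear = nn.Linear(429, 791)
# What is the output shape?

Input shape: (23, 244, 429)
Output shape: (23, 244, 791)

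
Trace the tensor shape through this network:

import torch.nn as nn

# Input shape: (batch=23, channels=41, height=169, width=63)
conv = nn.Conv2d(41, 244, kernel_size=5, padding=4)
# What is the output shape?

Input shape: (23, 41, 169, 63)
Output shape: (23, 244, 173, 67)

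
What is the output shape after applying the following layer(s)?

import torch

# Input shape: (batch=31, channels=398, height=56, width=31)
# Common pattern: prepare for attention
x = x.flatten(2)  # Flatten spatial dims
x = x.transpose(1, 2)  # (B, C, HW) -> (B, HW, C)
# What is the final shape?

Input shape: (31, 398, 56, 31)
  -> after flatten(2): (31, 398, 1736)
Output shape: (31, 1736, 398)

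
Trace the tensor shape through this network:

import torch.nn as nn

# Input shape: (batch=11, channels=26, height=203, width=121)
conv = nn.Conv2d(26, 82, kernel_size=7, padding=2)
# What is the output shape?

Input shape: (11, 26, 203, 121)
Output shape: (11, 82, 201, 119)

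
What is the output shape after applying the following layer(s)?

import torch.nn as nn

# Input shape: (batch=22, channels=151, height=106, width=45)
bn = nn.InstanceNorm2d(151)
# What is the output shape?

Input shape: (22, 151, 106, 45)
Output shape: (22, 151, 106, 45)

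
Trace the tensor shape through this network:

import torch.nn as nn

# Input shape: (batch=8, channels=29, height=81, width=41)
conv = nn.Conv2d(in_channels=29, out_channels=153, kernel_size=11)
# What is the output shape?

Input shape: (8, 29, 81, 41)
Output shape: (8, 153, 71, 31)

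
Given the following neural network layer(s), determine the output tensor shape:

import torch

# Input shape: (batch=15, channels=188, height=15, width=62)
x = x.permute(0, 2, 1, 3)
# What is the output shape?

Input shape: (15, 188, 15, 62)
Output shape: (15, 15, 188, 62)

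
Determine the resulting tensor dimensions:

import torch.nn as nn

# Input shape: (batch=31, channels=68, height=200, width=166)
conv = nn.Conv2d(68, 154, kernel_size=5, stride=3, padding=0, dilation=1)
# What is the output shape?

Input shape: (31, 68, 200, 166)
Output shape: (31, 154, 66, 54)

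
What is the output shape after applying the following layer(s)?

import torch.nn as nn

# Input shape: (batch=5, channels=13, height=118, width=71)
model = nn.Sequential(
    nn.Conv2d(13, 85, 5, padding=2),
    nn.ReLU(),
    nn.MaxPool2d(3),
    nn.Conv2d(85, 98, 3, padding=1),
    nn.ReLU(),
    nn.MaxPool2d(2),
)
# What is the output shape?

Input shape: (5, 13, 118, 71)
  -> after first Conv2d: (5, 85, 118, 71)
  -> after first MaxPool2d: (5, 85, 39, 23)
  -> after second Conv2d: (5, 98, 39, 23)
Output shape: (5, 98, 19, 11)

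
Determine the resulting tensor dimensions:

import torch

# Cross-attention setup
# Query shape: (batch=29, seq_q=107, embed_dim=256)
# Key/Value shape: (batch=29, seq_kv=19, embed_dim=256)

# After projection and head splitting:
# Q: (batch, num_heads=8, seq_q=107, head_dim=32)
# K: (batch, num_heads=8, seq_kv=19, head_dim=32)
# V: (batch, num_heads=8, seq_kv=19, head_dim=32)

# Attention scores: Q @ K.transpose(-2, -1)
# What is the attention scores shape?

Input shape: (29, 107, 256)
Output shape: (29, 8, 107, 19)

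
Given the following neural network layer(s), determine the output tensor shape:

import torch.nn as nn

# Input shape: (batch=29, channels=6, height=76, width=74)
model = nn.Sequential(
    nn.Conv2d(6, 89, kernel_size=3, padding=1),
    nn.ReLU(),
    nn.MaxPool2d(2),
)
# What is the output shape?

Input shape: (29, 6, 76, 74)
  -> after Conv2d: (29, 89, 76, 74)
  -> after ReLU: (29, 89, 76, 74)
Output shape: (29, 89, 38, 37)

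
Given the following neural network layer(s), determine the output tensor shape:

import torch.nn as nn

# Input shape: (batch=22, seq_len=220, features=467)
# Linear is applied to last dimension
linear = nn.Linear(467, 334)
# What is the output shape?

Input shape: (22, 220, 467)
Output shape: (22, 220, 334)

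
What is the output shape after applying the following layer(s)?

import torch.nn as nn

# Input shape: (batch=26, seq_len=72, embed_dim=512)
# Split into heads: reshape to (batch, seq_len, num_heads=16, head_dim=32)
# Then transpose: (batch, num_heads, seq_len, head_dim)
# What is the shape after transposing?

Input shape: (26, 72, 512)
  -> after reshape: (26, 72, 16, 32)
Output shape: (26, 16, 72, 32)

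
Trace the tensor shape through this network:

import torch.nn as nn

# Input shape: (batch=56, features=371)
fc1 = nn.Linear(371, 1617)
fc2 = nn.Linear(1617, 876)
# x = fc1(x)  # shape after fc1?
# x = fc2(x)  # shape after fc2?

Input shape: (56, 371)
  -> after fc1: (56, 1617)
Output shape: (56, 876)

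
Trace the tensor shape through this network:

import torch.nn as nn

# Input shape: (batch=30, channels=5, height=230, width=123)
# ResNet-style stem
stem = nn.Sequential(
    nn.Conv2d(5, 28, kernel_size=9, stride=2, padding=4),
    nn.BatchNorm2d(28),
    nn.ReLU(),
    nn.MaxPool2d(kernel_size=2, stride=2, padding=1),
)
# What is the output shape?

Input shape: (30, 5, 230, 123)
  -> after Conv2d 9x9 stride=2: (30, 28, 115, 62)
Output shape: (30, 28, 58, 32)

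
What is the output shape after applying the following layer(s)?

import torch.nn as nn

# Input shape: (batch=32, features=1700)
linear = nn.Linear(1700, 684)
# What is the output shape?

Input shape: (32, 1700)
Output shape: (32, 684)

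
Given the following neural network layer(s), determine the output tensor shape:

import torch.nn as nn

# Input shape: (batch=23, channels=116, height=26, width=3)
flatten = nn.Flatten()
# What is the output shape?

Input shape: (23, 116, 26, 3)
Output shape: (23, 9048)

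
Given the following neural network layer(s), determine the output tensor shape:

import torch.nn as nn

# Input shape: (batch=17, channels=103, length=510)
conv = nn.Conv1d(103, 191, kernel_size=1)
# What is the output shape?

Input shape: (17, 103, 510)
Output shape: (17, 191, 510)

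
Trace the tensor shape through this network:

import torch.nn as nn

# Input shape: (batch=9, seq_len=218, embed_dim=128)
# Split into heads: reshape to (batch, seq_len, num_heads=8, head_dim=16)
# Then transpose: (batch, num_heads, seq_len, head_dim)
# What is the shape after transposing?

Input shape: (9, 218, 128)
  -> after reshape: (9, 218, 8, 16)
Output shape: (9, 8, 218, 16)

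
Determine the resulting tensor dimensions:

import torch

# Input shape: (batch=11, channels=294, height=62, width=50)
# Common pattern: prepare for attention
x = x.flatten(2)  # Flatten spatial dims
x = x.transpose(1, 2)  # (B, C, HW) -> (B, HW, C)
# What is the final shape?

Input shape: (11, 294, 62, 50)
  -> after flatten(2): (11, 294, 3100)
Output shape: (11, 3100, 294)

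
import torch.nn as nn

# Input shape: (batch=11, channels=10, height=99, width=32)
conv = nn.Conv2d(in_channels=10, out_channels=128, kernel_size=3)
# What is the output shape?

Input shape: (11, 10, 99, 32)
Output shape: (11, 128, 97, 30)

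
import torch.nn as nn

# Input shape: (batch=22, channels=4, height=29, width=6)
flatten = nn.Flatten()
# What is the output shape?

Input shape: (22, 4, 29, 6)
Output shape: (22, 696)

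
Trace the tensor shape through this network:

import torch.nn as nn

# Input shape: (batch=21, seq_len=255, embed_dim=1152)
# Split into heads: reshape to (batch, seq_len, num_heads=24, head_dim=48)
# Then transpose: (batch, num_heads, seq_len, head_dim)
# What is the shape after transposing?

Input shape: (21, 255, 1152)
  -> after reshape: (21, 255, 24, 48)
Output shape: (21, 24, 255, 48)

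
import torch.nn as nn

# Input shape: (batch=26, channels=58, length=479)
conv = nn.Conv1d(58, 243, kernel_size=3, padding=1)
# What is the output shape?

Input shape: (26, 58, 479)
Output shape: (26, 243, 479)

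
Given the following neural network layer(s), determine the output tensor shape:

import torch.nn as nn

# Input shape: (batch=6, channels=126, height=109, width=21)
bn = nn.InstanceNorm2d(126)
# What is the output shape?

Input shape: (6, 126, 109, 21)
Output shape: (6, 126, 109, 21)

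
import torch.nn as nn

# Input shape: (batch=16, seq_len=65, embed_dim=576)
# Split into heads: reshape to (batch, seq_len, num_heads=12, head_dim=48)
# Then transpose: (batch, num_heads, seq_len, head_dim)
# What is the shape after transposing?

Input shape: (16, 65, 576)
  -> after reshape: (16, 65, 12, 48)
Output shape: (16, 12, 65, 48)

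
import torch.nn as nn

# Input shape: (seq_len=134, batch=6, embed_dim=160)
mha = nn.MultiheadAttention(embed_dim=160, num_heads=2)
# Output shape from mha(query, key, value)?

Input shape: (134, 6, 160)
Output shape: (134, 6, 160)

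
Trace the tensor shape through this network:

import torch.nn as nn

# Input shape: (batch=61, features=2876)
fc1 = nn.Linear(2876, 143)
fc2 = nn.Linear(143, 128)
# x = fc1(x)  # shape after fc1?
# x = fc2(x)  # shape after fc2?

Input shape: (61, 2876)
  -> after fc1: (61, 143)
Output shape: (61, 128)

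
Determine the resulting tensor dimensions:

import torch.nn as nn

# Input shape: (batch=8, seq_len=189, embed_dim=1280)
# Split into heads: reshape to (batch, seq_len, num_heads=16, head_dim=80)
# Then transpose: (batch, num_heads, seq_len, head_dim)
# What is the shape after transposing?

Input shape: (8, 189, 1280)
  -> after reshape: (8, 189, 16, 80)
Output shape: (8, 16, 189, 80)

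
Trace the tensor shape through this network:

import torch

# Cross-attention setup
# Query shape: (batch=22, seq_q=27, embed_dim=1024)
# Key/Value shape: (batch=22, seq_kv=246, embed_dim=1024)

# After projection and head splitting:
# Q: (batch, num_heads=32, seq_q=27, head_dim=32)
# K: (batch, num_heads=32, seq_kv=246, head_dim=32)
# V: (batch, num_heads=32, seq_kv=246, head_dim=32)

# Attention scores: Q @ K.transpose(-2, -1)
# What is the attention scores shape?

Input shape: (22, 27, 1024)
Output shape: (22, 32, 27, 246)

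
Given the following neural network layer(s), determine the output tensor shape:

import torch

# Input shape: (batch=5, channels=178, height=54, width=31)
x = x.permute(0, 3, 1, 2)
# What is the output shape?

Input shape: (5, 178, 54, 31)
Output shape: (5, 31, 178, 54)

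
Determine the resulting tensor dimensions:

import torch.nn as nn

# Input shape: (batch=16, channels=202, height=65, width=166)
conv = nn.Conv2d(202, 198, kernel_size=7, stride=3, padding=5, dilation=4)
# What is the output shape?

Input shape: (16, 202, 65, 166)
Output shape: (16, 198, 17, 51)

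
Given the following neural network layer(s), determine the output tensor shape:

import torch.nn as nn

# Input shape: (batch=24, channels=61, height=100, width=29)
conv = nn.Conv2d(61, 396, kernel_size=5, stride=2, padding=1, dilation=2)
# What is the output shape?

Input shape: (24, 61, 100, 29)
Output shape: (24, 396, 47, 12)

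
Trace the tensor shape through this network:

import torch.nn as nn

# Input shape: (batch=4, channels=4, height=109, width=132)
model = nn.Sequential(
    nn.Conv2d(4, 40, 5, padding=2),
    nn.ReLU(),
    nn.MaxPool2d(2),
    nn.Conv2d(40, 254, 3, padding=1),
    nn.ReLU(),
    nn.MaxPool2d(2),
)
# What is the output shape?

Input shape: (4, 4, 109, 132)
  -> after first Conv2d: (4, 40, 109, 132)
  -> after first MaxPool2d: (4, 40, 54, 66)
  -> after second Conv2d: (4, 254, 54, 66)
Output shape: (4, 254, 27, 33)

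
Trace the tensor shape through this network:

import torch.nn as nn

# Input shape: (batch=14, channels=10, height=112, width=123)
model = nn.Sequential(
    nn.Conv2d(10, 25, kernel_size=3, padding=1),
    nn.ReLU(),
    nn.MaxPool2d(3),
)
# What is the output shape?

Input shape: (14, 10, 112, 123)
  -> after Conv2d: (14, 25, 112, 123)
  -> after ReLU: (14, 25, 112, 123)
Output shape: (14, 25, 37, 41)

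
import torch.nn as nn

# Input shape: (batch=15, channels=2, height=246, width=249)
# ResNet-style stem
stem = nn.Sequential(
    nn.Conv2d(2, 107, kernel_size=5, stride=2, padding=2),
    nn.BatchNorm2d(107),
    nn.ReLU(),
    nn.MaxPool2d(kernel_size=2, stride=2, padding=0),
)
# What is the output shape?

Input shape: (15, 2, 246, 249)
  -> after Conv2d 5x5 stride=2: (15, 107, 123, 125)
Output shape: (15, 107, 61, 62)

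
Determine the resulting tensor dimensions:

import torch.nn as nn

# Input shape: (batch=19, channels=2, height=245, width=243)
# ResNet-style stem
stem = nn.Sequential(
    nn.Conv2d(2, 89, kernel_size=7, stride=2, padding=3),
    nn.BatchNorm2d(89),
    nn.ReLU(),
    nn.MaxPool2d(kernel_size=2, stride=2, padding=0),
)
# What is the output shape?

Input shape: (19, 2, 245, 243)
  -> after Conv2d 7x7 stride=2: (19, 89, 123, 122)
Output shape: (19, 89, 61, 61)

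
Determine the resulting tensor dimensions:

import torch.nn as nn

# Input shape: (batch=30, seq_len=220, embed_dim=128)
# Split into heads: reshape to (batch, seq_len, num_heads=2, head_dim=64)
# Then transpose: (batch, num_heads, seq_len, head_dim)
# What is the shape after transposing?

Input shape: (30, 220, 128)
  -> after reshape: (30, 220, 2, 64)
Output shape: (30, 2, 220, 64)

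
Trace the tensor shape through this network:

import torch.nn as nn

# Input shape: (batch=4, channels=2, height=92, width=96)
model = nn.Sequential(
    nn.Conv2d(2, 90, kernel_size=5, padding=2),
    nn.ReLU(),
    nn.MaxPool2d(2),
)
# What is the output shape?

Input shape: (4, 2, 92, 96)
  -> after Conv2d: (4, 90, 92, 96)
  -> after ReLU: (4, 90, 92, 96)
Output shape: (4, 90, 46, 48)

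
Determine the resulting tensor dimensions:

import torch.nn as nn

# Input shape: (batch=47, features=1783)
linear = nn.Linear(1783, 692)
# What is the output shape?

Input shape: (47, 1783)
Output shape: (47, 692)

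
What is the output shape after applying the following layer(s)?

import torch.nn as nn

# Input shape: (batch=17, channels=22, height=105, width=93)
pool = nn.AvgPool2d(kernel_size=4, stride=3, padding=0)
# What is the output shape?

Input shape: (17, 22, 105, 93)
Output shape: (17, 22, 34, 30)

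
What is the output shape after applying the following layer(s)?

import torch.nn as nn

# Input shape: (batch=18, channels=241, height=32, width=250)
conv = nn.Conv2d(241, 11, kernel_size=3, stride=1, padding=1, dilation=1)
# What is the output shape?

Input shape: (18, 241, 32, 250)
Output shape: (18, 11, 32, 250)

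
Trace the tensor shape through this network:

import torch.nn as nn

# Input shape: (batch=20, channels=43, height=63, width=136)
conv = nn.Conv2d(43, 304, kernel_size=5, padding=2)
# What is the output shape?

Input shape: (20, 43, 63, 136)
Output shape: (20, 304, 63, 136)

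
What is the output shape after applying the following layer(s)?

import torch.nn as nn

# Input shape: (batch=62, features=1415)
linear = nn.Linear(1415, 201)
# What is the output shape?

Input shape: (62, 1415)
Output shape: (62, 201)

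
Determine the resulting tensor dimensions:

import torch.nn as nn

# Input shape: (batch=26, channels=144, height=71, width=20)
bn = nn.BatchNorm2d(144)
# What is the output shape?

Input shape: (26, 144, 71, 20)
Output shape: (26, 144, 71, 20)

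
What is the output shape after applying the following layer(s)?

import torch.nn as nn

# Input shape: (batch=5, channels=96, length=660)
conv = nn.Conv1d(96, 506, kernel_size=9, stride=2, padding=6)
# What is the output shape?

Input shape: (5, 96, 660)
Output shape: (5, 506, 332)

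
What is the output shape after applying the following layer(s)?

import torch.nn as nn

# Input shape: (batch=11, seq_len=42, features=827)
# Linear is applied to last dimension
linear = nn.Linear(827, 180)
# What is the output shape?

Input shape: (11, 42, 827)
Output shape: (11, 42, 180)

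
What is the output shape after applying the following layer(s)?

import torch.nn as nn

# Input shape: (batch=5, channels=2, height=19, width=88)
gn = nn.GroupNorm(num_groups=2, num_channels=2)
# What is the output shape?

Input shape: (5, 2, 19, 88)
Output shape: (5, 2, 19, 88)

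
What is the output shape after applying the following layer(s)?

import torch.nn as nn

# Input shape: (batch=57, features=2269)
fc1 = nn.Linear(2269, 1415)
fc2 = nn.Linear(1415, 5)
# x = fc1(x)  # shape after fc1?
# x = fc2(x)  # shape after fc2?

Input shape: (57, 2269)
  -> after fc1: (57, 1415)
Output shape: (57, 5)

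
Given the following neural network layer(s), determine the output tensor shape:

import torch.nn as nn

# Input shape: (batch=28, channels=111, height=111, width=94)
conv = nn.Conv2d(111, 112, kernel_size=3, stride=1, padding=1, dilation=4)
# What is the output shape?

Input shape: (28, 111, 111, 94)
Output shape: (28, 112, 105, 88)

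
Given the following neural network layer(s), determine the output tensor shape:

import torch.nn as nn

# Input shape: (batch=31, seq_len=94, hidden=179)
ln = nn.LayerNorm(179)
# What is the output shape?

Input shape: (31, 94, 179)
Output shape: (31, 94, 179)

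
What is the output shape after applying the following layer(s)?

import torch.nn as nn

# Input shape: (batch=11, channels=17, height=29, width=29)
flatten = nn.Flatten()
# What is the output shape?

Input shape: (11, 17, 29, 29)
Output shape: (11, 14297)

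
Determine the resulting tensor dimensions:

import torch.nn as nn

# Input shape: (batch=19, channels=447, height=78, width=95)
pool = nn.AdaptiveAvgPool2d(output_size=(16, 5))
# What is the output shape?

Input shape: (19, 447, 78, 95)
Output shape: (19, 447, 16, 5)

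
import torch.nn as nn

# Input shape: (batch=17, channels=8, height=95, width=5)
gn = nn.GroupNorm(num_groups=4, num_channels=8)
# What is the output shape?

Input shape: (17, 8, 95, 5)
Output shape: (17, 8, 95, 5)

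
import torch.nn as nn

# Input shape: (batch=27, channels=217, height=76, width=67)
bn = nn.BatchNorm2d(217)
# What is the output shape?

Input shape: (27, 217, 76, 67)
Output shape: (27, 217, 76, 67)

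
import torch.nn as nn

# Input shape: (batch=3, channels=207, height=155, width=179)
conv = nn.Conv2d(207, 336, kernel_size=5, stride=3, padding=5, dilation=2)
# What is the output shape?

Input shape: (3, 207, 155, 179)
Output shape: (3, 336, 53, 61)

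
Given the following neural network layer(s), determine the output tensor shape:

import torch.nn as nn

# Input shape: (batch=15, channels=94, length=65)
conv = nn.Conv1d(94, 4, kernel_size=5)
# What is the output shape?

Input shape: (15, 94, 65)
Output shape: (15, 4, 61)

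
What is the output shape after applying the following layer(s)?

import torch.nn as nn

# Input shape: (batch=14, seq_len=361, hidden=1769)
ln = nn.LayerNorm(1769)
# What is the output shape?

Input shape: (14, 361, 1769)
Output shape: (14, 361, 1769)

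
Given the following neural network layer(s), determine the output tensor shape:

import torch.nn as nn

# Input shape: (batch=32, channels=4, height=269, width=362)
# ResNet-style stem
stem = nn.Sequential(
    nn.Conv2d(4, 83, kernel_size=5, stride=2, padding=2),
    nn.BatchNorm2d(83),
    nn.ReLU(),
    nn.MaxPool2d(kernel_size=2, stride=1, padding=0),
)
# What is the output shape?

Input shape: (32, 4, 269, 362)
  -> after Conv2d 5x5 stride=2: (32, 83, 135, 181)
Output shape: (32, 83, 134, 180)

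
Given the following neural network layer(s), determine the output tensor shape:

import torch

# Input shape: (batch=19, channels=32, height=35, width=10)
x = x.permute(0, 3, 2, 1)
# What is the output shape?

Input shape: (19, 32, 35, 10)
Output shape: (19, 10, 35, 32)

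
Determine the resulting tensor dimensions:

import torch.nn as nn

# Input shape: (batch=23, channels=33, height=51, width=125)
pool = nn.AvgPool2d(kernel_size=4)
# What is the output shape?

Input shape: (23, 33, 51, 125)
Output shape: (23, 33, 12, 31)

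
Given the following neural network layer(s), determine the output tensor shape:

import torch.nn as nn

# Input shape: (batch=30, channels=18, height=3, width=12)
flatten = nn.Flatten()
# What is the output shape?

Input shape: (30, 18, 3, 12)
Output shape: (30, 648)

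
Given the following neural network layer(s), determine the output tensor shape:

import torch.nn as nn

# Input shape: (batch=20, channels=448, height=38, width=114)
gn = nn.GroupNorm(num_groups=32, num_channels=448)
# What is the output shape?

Input shape: (20, 448, 38, 114)
Output shape: (20, 448, 38, 114)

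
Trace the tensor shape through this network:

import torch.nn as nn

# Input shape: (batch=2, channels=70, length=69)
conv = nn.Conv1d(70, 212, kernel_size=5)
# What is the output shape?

Input shape: (2, 70, 69)
Output shape: (2, 212, 65)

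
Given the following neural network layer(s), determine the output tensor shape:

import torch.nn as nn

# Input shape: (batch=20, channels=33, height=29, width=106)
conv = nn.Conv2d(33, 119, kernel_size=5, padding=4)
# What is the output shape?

Input shape: (20, 33, 29, 106)
Output shape: (20, 119, 33, 110)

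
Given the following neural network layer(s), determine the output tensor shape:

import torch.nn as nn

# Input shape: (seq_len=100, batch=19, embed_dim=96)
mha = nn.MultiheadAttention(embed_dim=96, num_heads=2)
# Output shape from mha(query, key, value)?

Input shape: (100, 19, 96)
Output shape: (100, 19, 96)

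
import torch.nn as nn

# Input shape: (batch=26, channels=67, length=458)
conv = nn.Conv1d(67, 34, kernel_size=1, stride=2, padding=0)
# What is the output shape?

Input shape: (26, 67, 458)
Output shape: (26, 34, 229)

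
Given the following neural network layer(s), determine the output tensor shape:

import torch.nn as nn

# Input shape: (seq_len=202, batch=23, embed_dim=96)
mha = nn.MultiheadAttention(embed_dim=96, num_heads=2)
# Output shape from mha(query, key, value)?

Input shape: (202, 23, 96)
Output shape: (202, 23, 96)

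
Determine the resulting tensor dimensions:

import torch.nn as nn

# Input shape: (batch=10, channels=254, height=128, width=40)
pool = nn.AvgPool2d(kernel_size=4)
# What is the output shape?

Input shape: (10, 254, 128, 40)
Output shape: (10, 254, 32, 10)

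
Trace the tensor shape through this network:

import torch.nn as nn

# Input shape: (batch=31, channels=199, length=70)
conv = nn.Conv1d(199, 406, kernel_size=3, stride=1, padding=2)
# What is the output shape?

Input shape: (31, 199, 70)
Output shape: (31, 406, 72)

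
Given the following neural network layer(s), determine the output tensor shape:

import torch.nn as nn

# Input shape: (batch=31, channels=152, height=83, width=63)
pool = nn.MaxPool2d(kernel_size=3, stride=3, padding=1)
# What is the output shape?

Input shape: (31, 152, 83, 63)
Output shape: (31, 152, 28, 21)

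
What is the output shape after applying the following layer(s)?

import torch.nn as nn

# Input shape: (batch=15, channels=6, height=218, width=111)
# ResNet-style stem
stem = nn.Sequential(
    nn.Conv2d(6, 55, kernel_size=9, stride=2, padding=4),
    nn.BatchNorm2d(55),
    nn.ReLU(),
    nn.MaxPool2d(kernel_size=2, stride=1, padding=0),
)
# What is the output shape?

Input shape: (15, 6, 218, 111)
  -> after Conv2d 9x9 stride=2: (15, 55, 109, 56)
Output shape: (15, 55, 108, 55)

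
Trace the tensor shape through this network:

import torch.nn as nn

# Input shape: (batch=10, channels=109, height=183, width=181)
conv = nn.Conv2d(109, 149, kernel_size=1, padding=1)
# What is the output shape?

Input shape: (10, 109, 183, 181)
Output shape: (10, 149, 185, 183)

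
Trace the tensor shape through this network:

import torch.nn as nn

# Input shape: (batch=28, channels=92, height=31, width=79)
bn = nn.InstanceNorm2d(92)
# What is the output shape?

Input shape: (28, 92, 31, 79)
Output shape: (28, 92, 31, 79)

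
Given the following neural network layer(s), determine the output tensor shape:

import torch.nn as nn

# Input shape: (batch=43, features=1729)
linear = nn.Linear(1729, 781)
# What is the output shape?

Input shape: (43, 1729)
Output shape: (43, 781)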